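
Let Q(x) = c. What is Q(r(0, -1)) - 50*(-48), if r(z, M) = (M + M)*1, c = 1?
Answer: 2401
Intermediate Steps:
r(z, M) = 2*M (r(z, M) = (2*M)*1 = 2*M)
Q(x) = 1
Q(r(0, -1)) - 50*(-48) = 1 - 50*(-48) = 1 + 2400 = 2401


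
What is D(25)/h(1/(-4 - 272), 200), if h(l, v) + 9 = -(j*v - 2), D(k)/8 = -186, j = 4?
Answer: 496/269 ≈ 1.8439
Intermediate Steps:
D(k) = -1488 (D(k) = 8*(-186) = -1488)
h(l, v) = -7 - 4*v (h(l, v) = -9 - (4*v - 2) = -9 - (-2 + 4*v) = -9 + (2 - 4*v) = -7 - 4*v)
D(25)/h(1/(-4 - 272), 200) = -1488/(-7 - 4*200) = -1488/(-7 - 800) = -1488/(-807) = -1488*(-1/807) = 496/269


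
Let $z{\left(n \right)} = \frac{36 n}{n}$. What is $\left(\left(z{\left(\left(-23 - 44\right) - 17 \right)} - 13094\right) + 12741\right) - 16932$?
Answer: $-17249$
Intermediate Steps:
$z{\left(n \right)} = 36$
$\left(\left(z{\left(\left(-23 - 44\right) - 17 \right)} - 13094\right) + 12741\right) - 16932 = \left(\left(36 - 13094\right) + 12741\right) - 16932 = \left(-13058 + 12741\right) - 16932 = -317 - 16932 = -17249$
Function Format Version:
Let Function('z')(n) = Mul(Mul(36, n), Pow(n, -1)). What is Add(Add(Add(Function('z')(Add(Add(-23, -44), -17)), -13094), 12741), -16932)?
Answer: -17249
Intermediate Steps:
Function('z')(n) = 36
Add(Add(Add(Function('z')(Add(Add(-23, -44), -17)), -13094), 12741), -16932) = Add(Add(Add(36, -13094), 12741), -16932) = Add(Add(-13058, 12741), -16932) = Add(-317, -16932) = -17249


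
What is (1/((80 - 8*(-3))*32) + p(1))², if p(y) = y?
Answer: 11082241/11075584 ≈ 1.0006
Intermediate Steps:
(1/((80 - 8*(-3))*32) + p(1))² = (1/((80 - 8*(-3))*32) + 1)² = ((1/32)/(80 + 24) + 1)² = ((1/32)/104 + 1)² = ((1/104)*(1/32) + 1)² = (1/3328 + 1)² = (3329/3328)² = 11082241/11075584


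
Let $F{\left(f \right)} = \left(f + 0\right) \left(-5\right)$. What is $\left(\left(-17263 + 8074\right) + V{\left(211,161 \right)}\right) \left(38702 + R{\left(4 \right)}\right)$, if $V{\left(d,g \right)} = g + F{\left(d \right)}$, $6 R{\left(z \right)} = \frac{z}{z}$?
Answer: $- \frac{780467893}{2} \approx -3.9023 \cdot 10^{8}$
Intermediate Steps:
$R{\left(z \right)} = \frac{1}{6}$ ($R{\left(z \right)} = \frac{z \frac{1}{z}}{6} = \frac{1}{6} \cdot 1 = \frac{1}{6}$)
$F{\left(f \right)} = - 5 f$ ($F{\left(f \right)} = f \left(-5\right) = - 5 f$)
$V{\left(d,g \right)} = g - 5 d$
$\left(\left(-17263 + 8074\right) + V{\left(211,161 \right)}\right) \left(38702 + R{\left(4 \right)}\right) = \left(\left(-17263 + 8074\right) + \left(161 - 1055\right)\right) \left(38702 + \frac{1}{6}\right) = \left(-9189 + \left(161 - 1055\right)\right) \frac{232213}{6} = \left(-9189 - 894\right) \frac{232213}{6} = \left(-10083\right) \frac{232213}{6} = - \frac{780467893}{2}$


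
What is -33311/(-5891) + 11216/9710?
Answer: 194761633/28600805 ≈ 6.8097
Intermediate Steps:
-33311/(-5891) + 11216/9710 = -33311*(-1/5891) + 11216*(1/9710) = 33311/5891 + 5608/4855 = 194761633/28600805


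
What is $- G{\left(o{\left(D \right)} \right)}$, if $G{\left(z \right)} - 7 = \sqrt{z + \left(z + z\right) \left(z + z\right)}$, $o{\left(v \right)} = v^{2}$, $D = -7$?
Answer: $-7 - 7 \sqrt{197} \approx -105.25$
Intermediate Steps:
$G{\left(z \right)} = 7 + \sqrt{z + 4 z^{2}}$ ($G{\left(z \right)} = 7 + \sqrt{z + \left(z + z\right) \left(z + z\right)} = 7 + \sqrt{z + 2 z 2 z} = 7 + \sqrt{z + 4 z^{2}}$)
$- G{\left(o{\left(D \right)} \right)} = - (7 + \sqrt{\left(-7\right)^{2} \left(1 + 4 \left(-7\right)^{2}\right)}) = - (7 + \sqrt{49 \left(1 + 4 \cdot 49\right)}) = - (7 + \sqrt{49 \left(1 + 196\right)}) = - (7 + \sqrt{49 \cdot 197}) = - (7 + \sqrt{9653}) = - (7 + 7 \sqrt{197}) = -7 - 7 \sqrt{197}$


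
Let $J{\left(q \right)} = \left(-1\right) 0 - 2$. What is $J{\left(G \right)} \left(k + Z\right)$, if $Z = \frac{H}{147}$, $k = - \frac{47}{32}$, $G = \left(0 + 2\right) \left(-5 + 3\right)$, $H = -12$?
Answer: $\frac{2431}{784} \approx 3.1008$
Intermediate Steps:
$G = -4$ ($G = 2 \left(-2\right) = -4$)
$k = - \frac{47}{32}$ ($k = \left(-47\right) \frac{1}{32} = - \frac{47}{32} \approx -1.4688$)
$J{\left(q \right)} = -2$ ($J{\left(q \right)} = 0 - 2 = -2$)
$Z = - \frac{4}{49}$ ($Z = - \frac{12}{147} = \left(-12\right) \frac{1}{147} = - \frac{4}{49} \approx -0.081633$)
$J{\left(G \right)} \left(k + Z\right) = - 2 \left(- \frac{47}{32} - \frac{4}{49}\right) = \left(-2\right) \left(- \frac{2431}{1568}\right) = \frac{2431}{784}$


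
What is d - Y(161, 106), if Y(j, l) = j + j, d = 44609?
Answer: 44287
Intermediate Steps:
Y(j, l) = 2*j
d - Y(161, 106) = 44609 - 2*161 = 44609 - 1*322 = 44609 - 322 = 44287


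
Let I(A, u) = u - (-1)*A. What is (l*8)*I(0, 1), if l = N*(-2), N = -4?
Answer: 64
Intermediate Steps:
l = 8 (l = -4*(-2) = 8)
I(A, u) = A + u (I(A, u) = u + A = A + u)
(l*8)*I(0, 1) = (8*8)*(0 + 1) = 64*1 = 64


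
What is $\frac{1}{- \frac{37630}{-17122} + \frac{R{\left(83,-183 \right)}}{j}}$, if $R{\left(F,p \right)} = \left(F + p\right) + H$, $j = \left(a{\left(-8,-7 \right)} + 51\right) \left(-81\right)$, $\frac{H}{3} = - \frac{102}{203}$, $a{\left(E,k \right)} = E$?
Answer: $\frac{123531561}{275092549} \approx 0.44905$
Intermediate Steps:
$H = - \frac{306}{203}$ ($H = 3 \left(- \frac{102}{203}\right) = - \frac{306}{203} \approx -1.5074$)
$j = -3483$ ($j = \left(-8 + 51\right) \left(-81\right) = 43 \left(-81\right) = -3483$)
$R{\left(F,p \right)} = - \frac{306}{203} + F + p$ ($R{\left(F,p \right)} = \left(F + p\right) - \frac{306}{203} = - \frac{306}{203} + F + p$)
$\frac{1}{- \frac{37630}{-17122} + \frac{R{\left(83,-183 \right)}}{j}} = \frac{1}{- \frac{37630}{-17122} + \frac{- \frac{306}{203} + 83 - 183}{-3483}} = \frac{1}{\left(-37630\right) \left(- \frac{1}{17122}\right) - - \frac{20606}{707049}} = \frac{1}{\frac{18815}{8561} + \frac{20606}{707049}} = \frac{1}{\frac{275092549}{123531561}} = \frac{123531561}{275092549}$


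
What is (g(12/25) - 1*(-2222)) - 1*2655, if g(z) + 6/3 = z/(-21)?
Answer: -76129/175 ≈ -435.02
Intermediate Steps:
g(z) = -2 - z/21 (g(z) = -2 + z/(-21) = -2 + z*(-1/21) = -2 - z/21)
(g(12/25) - 1*(-2222)) - 1*2655 = ((-2 - 4/(7*25)) - 1*(-2222)) - 1*2655 = ((-2 - 4/(7*25)) + 2222) - 2655 = ((-2 - 1/21*12/25) + 2222) - 2655 = ((-2 - 4/175) + 2222) - 2655 = (-354/175 + 2222) - 2655 = 388496/175 - 2655 = -76129/175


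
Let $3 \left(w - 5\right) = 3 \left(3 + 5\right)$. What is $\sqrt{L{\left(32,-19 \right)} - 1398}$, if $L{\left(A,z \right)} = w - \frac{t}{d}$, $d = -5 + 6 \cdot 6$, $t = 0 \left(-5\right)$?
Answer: $i \sqrt{1385} \approx 37.216 i$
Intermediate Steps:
$t = 0$
$d = 31$ ($d = -5 + 36 = 31$)
$w = 13$ ($w = 5 + \frac{3 \left(3 + 5\right)}{3} = 5 + \frac{3 \cdot 8}{3} = 5 + \frac{1}{3} \cdot 24 = 5 + 8 = 13$)
$L{\left(A,z \right)} = 13$ ($L{\left(A,z \right)} = 13 - \frac{0}{31} = 13 - 0 \cdot \frac{1}{31} = 13 - 0 = 13 + 0 = 13$)
$\sqrt{L{\left(32,-19 \right)} - 1398} = \sqrt{13 - 1398} = \sqrt{-1385} = i \sqrt{1385}$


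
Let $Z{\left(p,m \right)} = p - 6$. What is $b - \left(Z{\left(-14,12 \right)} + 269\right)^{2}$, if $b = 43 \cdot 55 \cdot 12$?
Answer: $-33621$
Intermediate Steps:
$b = 28380$ ($b = 2365 \cdot 12 = 28380$)
$Z{\left(p,m \right)} = -6 + p$ ($Z{\left(p,m \right)} = p - 6 = -6 + p$)
$b - \left(Z{\left(-14,12 \right)} + 269\right)^{2} = 28380 - \left(\left(-6 - 14\right) + 269\right)^{2} = 28380 - \left(-20 + 269\right)^{2} = 28380 - 249^{2} = 28380 - 62001 = -33621$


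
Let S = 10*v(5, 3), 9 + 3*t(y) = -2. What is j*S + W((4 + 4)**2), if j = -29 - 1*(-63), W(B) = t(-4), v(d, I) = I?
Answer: 3049/3 ≈ 1016.3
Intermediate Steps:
t(y) = -11/3 (t(y) = -3 + (1/3)*(-2) = -3 - 2/3 = -11/3)
W(B) = -11/3
j = 34 (j = -29 + 63 = 34)
S = 30 (S = 10*3 = 30)
j*S + W((4 + 4)**2) = 34*30 - 11/3 = 1020 - 11/3 = 3049/3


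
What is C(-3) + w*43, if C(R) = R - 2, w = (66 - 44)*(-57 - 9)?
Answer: -62441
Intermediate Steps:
w = -1452 (w = 22*(-66) = -1452)
C(R) = -2 + R
C(-3) + w*43 = (-2 - 3) - 1452*43 = -5 - 62436 = -62441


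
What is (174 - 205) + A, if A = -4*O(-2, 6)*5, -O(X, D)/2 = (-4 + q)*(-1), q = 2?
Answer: 49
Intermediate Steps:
O(X, D) = -4 (O(X, D) = -2*(-4 + 2)*(-1) = -(-4)*(-1) = -2*2 = -4)
A = 80 (A = -4*(-4)*5 = 16*5 = 80)
(174 - 205) + A = (174 - 205) + 80 = -31 + 80 = 49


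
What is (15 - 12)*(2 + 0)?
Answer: 6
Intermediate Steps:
(15 - 12)*(2 + 0) = 3*2 = 6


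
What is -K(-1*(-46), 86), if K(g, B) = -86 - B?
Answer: 172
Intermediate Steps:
-K(-1*(-46), 86) = -(-86 - 1*86) = -(-86 - 86) = -1*(-172) = 172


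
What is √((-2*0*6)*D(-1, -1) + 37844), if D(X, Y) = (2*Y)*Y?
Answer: 2*√9461 ≈ 194.54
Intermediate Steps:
D(X, Y) = 2*Y²
√((-2*0*6)*D(-1, -1) + 37844) = √((-2*0*6)*(2*(-1)²) + 37844) = √((0*6)*(2*1) + 37844) = √(0*2 + 37844) = √(0 + 37844) = √37844 = 2*√9461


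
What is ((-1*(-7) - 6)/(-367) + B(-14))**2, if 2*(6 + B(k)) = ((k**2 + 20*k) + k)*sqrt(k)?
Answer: -4522582837/134689 + 215894*I*sqrt(14)/367 ≈ -33578.0 + 2201.1*I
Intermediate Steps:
B(k) = -6 + sqrt(k)*(k**2 + 21*k)/2 (B(k) = -6 + (((k**2 + 20*k) + k)*sqrt(k))/2 = -6 + ((k**2 + 21*k)*sqrt(k))/2 = -6 + (sqrt(k)*(k**2 + 21*k))/2 = -6 + sqrt(k)*(k**2 + 21*k)/2)
((-1*(-7) - 6)/(-367) + B(-14))**2 = ((-1*(-7) - 6)/(-367) + (-6 + (-14)**(5/2)/2 + 21*(-14)**(3/2)/2))**2 = ((7 - 6)*(-1/367) + (-6 + (196*I*sqrt(14))/2 + 21*(-14*I*sqrt(14))/2))**2 = (1*(-1/367) + (-6 + 98*I*sqrt(14) - 147*I*sqrt(14)))**2 = (-1/367 + (-6 - 49*I*sqrt(14)))**2 = (-2203/367 - 49*I*sqrt(14))**2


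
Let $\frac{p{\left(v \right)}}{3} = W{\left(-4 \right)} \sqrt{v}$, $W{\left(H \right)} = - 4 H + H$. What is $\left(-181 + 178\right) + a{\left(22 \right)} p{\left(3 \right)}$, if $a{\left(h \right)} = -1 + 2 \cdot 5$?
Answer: $-3 + 324 \sqrt{3} \approx 558.18$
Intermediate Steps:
$W{\left(H \right)} = - 3 H$
$a{\left(h \right)} = 9$ ($a{\left(h \right)} = -1 + 10 = 9$)
$p{\left(v \right)} = 36 \sqrt{v}$ ($p{\left(v \right)} = 3 \left(-3\right) \left(-4\right) \sqrt{v} = 3 \cdot 12 \sqrt{v} = 36 \sqrt{v}$)
$\left(-181 + 178\right) + a{\left(22 \right)} p{\left(3 \right)} = \left(-181 + 178\right) + 9 \cdot 36 \sqrt{3} = -3 + 324 \sqrt{3}$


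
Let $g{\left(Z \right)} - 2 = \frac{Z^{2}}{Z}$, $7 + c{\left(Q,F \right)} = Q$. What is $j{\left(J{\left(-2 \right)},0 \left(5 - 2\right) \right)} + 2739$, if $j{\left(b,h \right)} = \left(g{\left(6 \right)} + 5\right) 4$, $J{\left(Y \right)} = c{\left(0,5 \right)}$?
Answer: $2791$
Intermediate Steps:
$c{\left(Q,F \right)} = -7 + Q$
$J{\left(Y \right)} = -7$ ($J{\left(Y \right)} = -7 + 0 = -7$)
$g{\left(Z \right)} = 2 + Z$ ($g{\left(Z \right)} = 2 + \frac{Z^{2}}{Z} = 2 + Z$)
$j{\left(b,h \right)} = 52$ ($j{\left(b,h \right)} = \left(\left(2 + 6\right) + 5\right) 4 = \left(8 + 5\right) 4 = 13 \cdot 4 = 52$)
$j{\left(J{\left(-2 \right)},0 \left(5 - 2\right) \right)} + 2739 = 52 + 2739 = 2791$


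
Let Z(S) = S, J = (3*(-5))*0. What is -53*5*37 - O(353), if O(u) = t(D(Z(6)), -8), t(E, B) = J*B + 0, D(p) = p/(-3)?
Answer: -9805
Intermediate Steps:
J = 0 (J = -15*0 = 0)
D(p) = -p/3 (D(p) = p*(-⅓) = -p/3)
t(E, B) = 0 (t(E, B) = 0*B + 0 = 0 + 0 = 0)
O(u) = 0
-53*5*37 - O(353) = -53*5*37 - 1*0 = -265*37 + 0 = -1*9805 + 0 = -9805 + 0 = -9805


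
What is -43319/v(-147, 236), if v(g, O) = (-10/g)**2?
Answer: -936080271/100 ≈ -9.3608e+6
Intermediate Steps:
v(g, O) = 100/g**2
-43319/v(-147, 236) = -43319/(100/(-147)**2) = -43319/(100*(1/21609)) = -43319/100/21609 = -43319*21609/100 = -936080271/100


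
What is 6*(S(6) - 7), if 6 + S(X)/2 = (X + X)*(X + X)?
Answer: 1614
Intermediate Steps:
S(X) = -12 + 8*X² (S(X) = -12 + 2*((X + X)*(X + X)) = -12 + 2*((2*X)*(2*X)) = -12 + 2*(4*X²) = -12 + 8*X²)
6*(S(6) - 7) = 6*((-12 + 8*6²) - 7) = 6*((-12 + 8*36) - 7) = 6*((-12 + 288) - 7) = 6*(276 - 7) = 6*269 = 1614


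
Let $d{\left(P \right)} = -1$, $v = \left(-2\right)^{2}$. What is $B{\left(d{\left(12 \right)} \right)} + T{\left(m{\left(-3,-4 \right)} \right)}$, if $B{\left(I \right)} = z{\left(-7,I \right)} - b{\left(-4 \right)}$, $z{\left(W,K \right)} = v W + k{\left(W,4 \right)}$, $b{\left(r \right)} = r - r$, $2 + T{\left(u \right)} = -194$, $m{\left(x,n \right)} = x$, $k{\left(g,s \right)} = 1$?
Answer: $-223$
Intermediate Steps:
$T{\left(u \right)} = -196$ ($T{\left(u \right)} = -2 - 194 = -196$)
$b{\left(r \right)} = 0$
$v = 4$
$z{\left(W,K \right)} = 1 + 4 W$ ($z{\left(W,K \right)} = 4 W + 1 = 1 + 4 W$)
$B{\left(I \right)} = -27$ ($B{\left(I \right)} = \left(1 + 4 \left(-7\right)\right) - 0 = \left(1 - 28\right) + 0 = -27 + 0 = -27$)
$B{\left(d{\left(12 \right)} \right)} + T{\left(m{\left(-3,-4 \right)} \right)} = -27 - 196 = -223$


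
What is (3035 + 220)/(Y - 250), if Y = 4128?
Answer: 465/554 ≈ 0.83935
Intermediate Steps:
(3035 + 220)/(Y - 250) = (3035 + 220)/(4128 - 250) = 3255/3878 = 3255*(1/3878) = 465/554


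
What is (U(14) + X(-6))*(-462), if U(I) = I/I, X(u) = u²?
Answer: -17094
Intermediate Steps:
U(I) = 1
(U(14) + X(-6))*(-462) = (1 + (-6)²)*(-462) = (1 + 36)*(-462) = 37*(-462) = -17094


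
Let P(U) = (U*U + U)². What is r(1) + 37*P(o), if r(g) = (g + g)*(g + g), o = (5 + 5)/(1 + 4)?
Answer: 1336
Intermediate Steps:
o = 2 (o = 10/5 = 10*(⅕) = 2)
r(g) = 4*g² (r(g) = (2*g)*(2*g) = 4*g²)
P(U) = (U + U²)² (P(U) = (U² + U)² = (U + U²)²)
r(1) + 37*P(o) = 4*1² + 37*(2²*(1 + 2)²) = 4*1 + 37*(4*3²) = 4 + 37*(4*9) = 4 + 37*36 = 4 + 1332 = 1336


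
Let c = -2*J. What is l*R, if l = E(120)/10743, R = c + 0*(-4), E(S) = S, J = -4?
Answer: 320/3581 ≈ 0.089360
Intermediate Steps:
c = 8 (c = -2*(-4) = 8)
R = 8 (R = 8 + 0*(-4) = 8 + 0 = 8)
l = 40/3581 (l = 120/10743 = 120*(1/10743) = 40/3581 ≈ 0.011170)
l*R = (40/3581)*8 = 320/3581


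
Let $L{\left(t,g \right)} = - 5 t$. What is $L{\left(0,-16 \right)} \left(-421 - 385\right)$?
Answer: $0$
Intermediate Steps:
$L{\left(0,-16 \right)} \left(-421 - 385\right) = \left(-5\right) 0 \left(-421 - 385\right) = 0 \left(-806\right) = 0$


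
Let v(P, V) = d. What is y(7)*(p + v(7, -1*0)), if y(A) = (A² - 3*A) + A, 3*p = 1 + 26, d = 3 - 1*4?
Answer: 280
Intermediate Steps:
d = -1 (d = 3 - 4 = -1)
v(P, V) = -1
p = 9 (p = (1 + 26)/3 = (⅓)*27 = 9)
y(A) = A² - 2*A
y(7)*(p + v(7, -1*0)) = (7*(-2 + 7))*(9 - 1) = (7*5)*8 = 35*8 = 280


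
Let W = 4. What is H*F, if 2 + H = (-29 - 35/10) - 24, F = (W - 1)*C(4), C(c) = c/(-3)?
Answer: 234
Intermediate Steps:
C(c) = -c/3 (C(c) = c*(-1/3) = -c/3)
F = -4 (F = (4 - 1)*(-1/3*4) = 3*(-4/3) = -4)
H = -117/2 (H = -2 + ((-29 - 35/10) - 24) = -2 + ((-29 - 35*1/10) - 24) = -2 + ((-29 - 7/2) - 24) = -2 + (-65/2 - 24) = -2 - 113/2 = -117/2 ≈ -58.500)
H*F = -117/2*(-4) = 234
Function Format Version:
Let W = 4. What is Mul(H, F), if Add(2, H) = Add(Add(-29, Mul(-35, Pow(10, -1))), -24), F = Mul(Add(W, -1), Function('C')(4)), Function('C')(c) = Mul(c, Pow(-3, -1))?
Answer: 234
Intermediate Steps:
Function('C')(c) = Mul(Rational(-1, 3), c) (Function('C')(c) = Mul(c, Rational(-1, 3)) = Mul(Rational(-1, 3), c))
F = -4 (F = Mul(Add(4, -1), Mul(Rational(-1, 3), 4)) = Mul(3, Rational(-4, 3)) = -4)
H = Rational(-117, 2) (H = Add(-2, Add(Add(-29, Mul(-35, Pow(10, -1))), -24)) = Add(-2, Add(Add(-29, Mul(-35, Rational(1, 10))), -24)) = Add(-2, Add(Add(-29, Rational(-7, 2)), -24)) = Add(-2, Add(Rational(-65, 2), -24)) = Add(-2, Rational(-113, 2)) = Rational(-117, 2) ≈ -58.500)
Mul(H, F) = Mul(Rational(-117, 2), -4) = 234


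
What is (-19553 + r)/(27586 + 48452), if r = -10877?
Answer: -15215/38019 ≈ -0.40019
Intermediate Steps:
(-19553 + r)/(27586 + 48452) = (-19553 - 10877)/(27586 + 48452) = -30430/76038 = -30430*1/76038 = -15215/38019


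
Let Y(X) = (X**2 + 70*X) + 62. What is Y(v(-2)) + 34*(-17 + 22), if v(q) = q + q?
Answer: -32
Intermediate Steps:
v(q) = 2*q
Y(X) = 62 + X**2 + 70*X
Y(v(-2)) + 34*(-17 + 22) = (62 + (2*(-2))**2 + 70*(2*(-2))) + 34*(-17 + 22) = (62 + (-4)**2 + 70*(-4)) + 34*5 = (62 + 16 - 280) + 170 = -202 + 170 = -32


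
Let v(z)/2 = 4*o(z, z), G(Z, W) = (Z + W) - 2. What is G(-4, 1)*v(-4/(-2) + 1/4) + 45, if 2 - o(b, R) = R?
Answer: 55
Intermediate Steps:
o(b, R) = 2 - R
G(Z, W) = -2 + W + Z (G(Z, W) = (W + Z) - 2 = -2 + W + Z)
v(z) = 16 - 8*z (v(z) = 2*(4*(2 - z)) = 2*(8 - 4*z) = 16 - 8*z)
G(-4, 1)*v(-4/(-2) + 1/4) + 45 = (-2 + 1 - 4)*(16 - 8*(-4/(-2) + 1/4)) + 45 = -5*(16 - 8*(-4*(-½) + 1*(¼))) + 45 = -5*(16 - 8*(2 + ¼)) + 45 = -5*(16 - 8*9/4) + 45 = -5*(16 - 18) + 45 = -5*(-2) + 45 = 10 + 45 = 55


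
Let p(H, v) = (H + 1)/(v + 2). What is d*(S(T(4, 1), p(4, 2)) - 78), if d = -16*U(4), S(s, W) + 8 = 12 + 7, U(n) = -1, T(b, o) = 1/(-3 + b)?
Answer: -1072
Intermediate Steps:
p(H, v) = (1 + H)/(2 + v)
S(s, W) = 11 (S(s, W) = -8 + (12 + 7) = -8 + 19 = 11)
d = 16 (d = -16*(-1) = 16)
d*(S(T(4, 1), p(4, 2)) - 78) = 16*(11 - 78) = 16*(-67) = -1072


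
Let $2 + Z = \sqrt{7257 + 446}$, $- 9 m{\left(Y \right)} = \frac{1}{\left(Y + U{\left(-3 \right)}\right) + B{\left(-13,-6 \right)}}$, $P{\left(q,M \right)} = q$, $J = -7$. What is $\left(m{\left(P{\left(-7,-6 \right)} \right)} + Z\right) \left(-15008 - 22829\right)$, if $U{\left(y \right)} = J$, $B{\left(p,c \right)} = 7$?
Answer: $\frac{4729625}{63} - 37837 \sqrt{7703} \approx -3.2458 \cdot 10^{6}$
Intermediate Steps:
$U{\left(y \right)} = -7$
$m{\left(Y \right)} = - \frac{1}{9 Y}$ ($m{\left(Y \right)} = - \frac{1}{9 \left(\left(Y - 7\right) + 7\right)} = - \frac{1}{9 \left(\left(-7 + Y\right) + 7\right)} = - \frac{1}{9 Y}$)
$Z = -2 + \sqrt{7703}$ ($Z = -2 + \sqrt{7257 + 446} = -2 + \sqrt{7703} \approx 85.767$)
$\left(m{\left(P{\left(-7,-6 \right)} \right)} + Z\right) \left(-15008 - 22829\right) = \left(- \frac{1}{9 \left(-7\right)} - \left(2 - \sqrt{7703}\right)\right) \left(-15008 - 22829\right) = \left(\left(- \frac{1}{9}\right) \left(- \frac{1}{7}\right) - \left(2 - \sqrt{7703}\right)\right) \left(-37837\right) = \left(\frac{1}{63} - \left(2 - \sqrt{7703}\right)\right) \left(-37837\right) = \left(- \frac{125}{63} + \sqrt{7703}\right) \left(-37837\right) = \frac{4729625}{63} - 37837 \sqrt{7703}$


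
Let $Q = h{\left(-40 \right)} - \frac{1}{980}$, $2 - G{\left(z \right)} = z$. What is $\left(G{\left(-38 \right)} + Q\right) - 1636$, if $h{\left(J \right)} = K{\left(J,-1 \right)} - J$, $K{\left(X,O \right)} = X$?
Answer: $- \frac{1564081}{980} \approx -1596.0$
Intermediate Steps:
$h{\left(J \right)} = 0$ ($h{\left(J \right)} = J - J = 0$)
$G{\left(z \right)} = 2 - z$
$Q = - \frac{1}{980}$ ($Q = 0 - \frac{1}{980} = - \frac{1}{980} \approx -0.0010204$)
$\left(G{\left(-38 \right)} + Q\right) - 1636 = \left(\left(2 - -38\right) - \frac{1}{980}\right) - 1636 = \left(\left(2 + 38\right) - \frac{1}{980}\right) - 1636 = \left(40 - \frac{1}{980}\right) - 1636 = \frac{39199}{980} - 1636 = - \frac{1564081}{980}$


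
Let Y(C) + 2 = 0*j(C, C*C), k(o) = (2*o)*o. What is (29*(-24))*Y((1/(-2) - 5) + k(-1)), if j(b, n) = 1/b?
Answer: 1392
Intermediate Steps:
k(o) = 2*o²
j(b, n) = 1/b
Y(C) = -2 (Y(C) = -2 + 0/C = -2 + 0 = -2)
(29*(-24))*Y((1/(-2) - 5) + k(-1)) = (29*(-24))*(-2) = -696*(-2) = 1392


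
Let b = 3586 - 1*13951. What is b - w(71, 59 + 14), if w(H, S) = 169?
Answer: -10534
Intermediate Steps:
b = -10365 (b = 3586 - 13951 = -10365)
b - w(71, 59 + 14) = -10365 - 1*169 = -10365 - 169 = -10534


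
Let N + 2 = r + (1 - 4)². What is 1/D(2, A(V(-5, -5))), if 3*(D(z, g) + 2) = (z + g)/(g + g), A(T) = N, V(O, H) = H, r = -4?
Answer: -18/31 ≈ -0.58065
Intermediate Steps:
N = 3 (N = -2 + (-4 + (1 - 4)²) = -2 + (-4 + (-3)²) = -2 + (-4 + 9) = -2 + 5 = 3)
A(T) = 3
D(z, g) = -2 + (g + z)/(6*g) (D(z, g) = -2 + ((z + g)/(g + g))/3 = -2 + ((g + z)/((2*g)))/3 = -2 + ((g + z)*(1/(2*g)))/3 = -2 + ((g + z)/(2*g))/3 = -2 + (g + z)/(6*g))
1/D(2, A(V(-5, -5))) = 1/((⅙)*(2 - 11*3)/3) = 1/((⅙)*(⅓)*(2 - 33)) = 1/((⅙)*(⅓)*(-31)) = 1/(-31/18) = -18/31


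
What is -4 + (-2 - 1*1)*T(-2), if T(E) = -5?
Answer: 11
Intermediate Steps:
-4 + (-2 - 1*1)*T(-2) = -4 + (-2 - 1*1)*(-5) = -4 + (-2 - 1)*(-5) = -4 - 3*(-5) = -4 + 15 = 11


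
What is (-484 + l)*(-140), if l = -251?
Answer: 102900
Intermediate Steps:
(-484 + l)*(-140) = (-484 - 251)*(-140) = -735*(-140) = 102900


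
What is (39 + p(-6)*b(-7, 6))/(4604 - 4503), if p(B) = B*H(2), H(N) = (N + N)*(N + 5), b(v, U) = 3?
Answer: -465/101 ≈ -4.6040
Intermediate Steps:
H(N) = 2*N*(5 + N) (H(N) = (2*N)*(5 + N) = 2*N*(5 + N))
p(B) = 28*B (p(B) = B*(2*2*(5 + 2)) = B*(2*2*7) = B*28 = 28*B)
(39 + p(-6)*b(-7, 6))/(4604 - 4503) = (39 + (28*(-6))*3)/(4604 - 4503) = (39 - 168*3)/101 = (39 - 504)*(1/101) = -465*1/101 = -465/101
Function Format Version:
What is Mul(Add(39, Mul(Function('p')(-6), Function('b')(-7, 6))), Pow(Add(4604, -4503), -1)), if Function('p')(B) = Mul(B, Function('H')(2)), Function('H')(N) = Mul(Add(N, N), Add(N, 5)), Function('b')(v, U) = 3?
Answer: Rational(-465, 101) ≈ -4.6040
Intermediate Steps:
Function('H')(N) = Mul(2, N, Add(5, N)) (Function('H')(N) = Mul(Mul(2, N), Add(5, N)) = Mul(2, N, Add(5, N)))
Function('p')(B) = Mul(28, B) (Function('p')(B) = Mul(B, Mul(2, 2, Add(5, 2))) = Mul(B, Mul(2, 2, 7)) = Mul(B, 28) = Mul(28, B))
Mul(Add(39, Mul(Function('p')(-6), Function('b')(-7, 6))), Pow(Add(4604, -4503), -1)) = Mul(Add(39, Mul(Mul(28, -6), 3)), Pow(Add(4604, -4503), -1)) = Mul(Add(39, Mul(-168, 3)), Pow(101, -1)) = Mul(Add(39, -504), Rational(1, 101)) = Mul(-465, Rational(1, 101)) = Rational(-465, 101)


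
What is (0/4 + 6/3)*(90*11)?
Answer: 1980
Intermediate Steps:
(0/4 + 6/3)*(90*11) = (0*(1/4) + 6*(1/3))*990 = (0 + 2)*990 = 2*990 = 1980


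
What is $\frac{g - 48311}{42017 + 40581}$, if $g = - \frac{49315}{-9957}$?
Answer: $- \frac{240491656}{411214143} \approx -0.58483$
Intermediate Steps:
$g = \frac{49315}{9957}$ ($g = \left(-49315\right) \left(- \frac{1}{9957}\right) = \frac{49315}{9957} \approx 4.9528$)
$\frac{g - 48311}{42017 + 40581} = \frac{\frac{49315}{9957} - 48311}{42017 + 40581} = - \frac{480983312}{9957 \cdot 82598} = \left(- \frac{480983312}{9957}\right) \frac{1}{82598} = - \frac{240491656}{411214143}$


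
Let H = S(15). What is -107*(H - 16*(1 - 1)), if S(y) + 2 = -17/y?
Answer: 5029/15 ≈ 335.27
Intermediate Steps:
S(y) = -2 - 17/y
H = -47/15 (H = -2 - 17/15 = -47/15 ≈ -3.1333)
-107*(H - 16*(1 - 1)) = -107*(-47/15 - 16*(1 - 1)) = -107*(-47/15 - 16*0) = -107*(-47/15 + 0) = -107*(-47/15) = 5029/15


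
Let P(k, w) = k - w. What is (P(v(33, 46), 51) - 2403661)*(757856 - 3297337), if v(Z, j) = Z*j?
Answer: 6100326021314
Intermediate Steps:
(P(v(33, 46), 51) - 2403661)*(757856 - 3297337) = ((33*46 - 1*51) - 2403661)*(757856 - 3297337) = ((1518 - 51) - 2403661)*(-2539481) = (1467 - 2403661)*(-2539481) = -2402194*(-2539481) = 6100326021314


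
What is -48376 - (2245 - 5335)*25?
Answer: 28874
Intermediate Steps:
-48376 - (2245 - 5335)*25 = -48376 - (-3090)*25 = -48376 - 1*(-77250) = -48376 + 77250 = 28874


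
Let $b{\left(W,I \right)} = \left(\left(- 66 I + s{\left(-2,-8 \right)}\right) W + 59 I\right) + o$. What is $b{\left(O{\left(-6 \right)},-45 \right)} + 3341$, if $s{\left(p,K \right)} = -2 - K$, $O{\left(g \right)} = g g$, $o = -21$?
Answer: $107801$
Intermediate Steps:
$O{\left(g \right)} = g^{2}$
$b{\left(W,I \right)} = -21 + 59 I + W \left(6 - 66 I\right)$ ($b{\left(W,I \right)} = \left(\left(- 66 I - -6\right) W + 59 I\right) - 21 = \left(\left(- 66 I + \left(-2 + 8\right)\right) W + 59 I\right) - 21 = \left(\left(- 66 I + 6\right) W + 59 I\right) - 21 = \left(\left(6 - 66 I\right) W + 59 I\right) - 21 = \left(W \left(6 - 66 I\right) + 59 I\right) - 21 = \left(59 I + W \left(6 - 66 I\right)\right) - 21 = -21 + 59 I + W \left(6 - 66 I\right)$)
$b{\left(O{\left(-6 \right)},-45 \right)} + 3341 = \left(-21 + 6 \left(-6\right)^{2} + 59 \left(-45\right) - - 2970 \left(-6\right)^{2}\right) + 3341 = \left(-21 + 6 \cdot 36 - 2655 - \left(-2970\right) 36\right) + 3341 = \left(-21 + 216 - 2655 + 106920\right) + 3341 = 104460 + 3341 = 107801$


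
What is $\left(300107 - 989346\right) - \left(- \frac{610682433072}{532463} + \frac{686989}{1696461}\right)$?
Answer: $\frac{413407106384794408}{903302713443} \approx 4.5766 \cdot 10^{5}$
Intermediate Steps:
$\left(300107 - 989346\right) - \left(- \frac{610682433072}{532463} + \frac{686989}{1696461}\right) = -689239 - \left(\frac{686989}{1696461} + \frac{771856}{1064926 \left(- \frac{1}{1582374}\right)}\right) = -689239 - \left(\frac{686989}{1696461} + \frac{771856}{- \frac{532463}{791187}}\right) = -689239 - - \frac{1035998565295534285}{903302713443} = -689239 + \left(\frac{610682433072}{532463} - \frac{686989}{1696461}\right) = -689239 + \frac{1035998565295534285}{903302713443} = \frac{413407106384794408}{903302713443}$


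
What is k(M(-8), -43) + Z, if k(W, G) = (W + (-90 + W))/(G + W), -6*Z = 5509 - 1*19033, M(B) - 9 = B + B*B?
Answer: 24814/11 ≈ 2255.8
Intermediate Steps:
M(B) = 9 + B + B**2 (M(B) = 9 + (B + B*B) = 9 + (B + B**2) = 9 + B + B**2)
Z = 2254 (Z = -(5509 - 1*19033)/6 = -(5509 - 19033)/6 = -1/6*(-13524) = 2254)
k(W, G) = (-90 + 2*W)/(G + W)
k(M(-8), -43) + Z = 2*(-45 + (9 - 8 + (-8)**2))/(-43 + (9 - 8 + (-8)**2)) + 2254 = 2*(-45 + (9 - 8 + 64))/(-43 + (9 - 8 + 64)) + 2254 = 2*(-45 + 65)/(-43 + 65) + 2254 = 2*20/22 + 2254 = 2*(1/22)*20 + 2254 = 20/11 + 2254 = 24814/11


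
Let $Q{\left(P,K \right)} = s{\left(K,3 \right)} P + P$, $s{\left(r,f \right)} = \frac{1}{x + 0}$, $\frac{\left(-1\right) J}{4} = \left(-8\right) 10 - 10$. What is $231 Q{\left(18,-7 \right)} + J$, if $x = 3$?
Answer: $5904$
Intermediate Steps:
$J = 360$ ($J = - 4 \left(\left(-8\right) 10 - 10\right) = - 4 \left(-80 - 10\right) = \left(-4\right) \left(-90\right) = 360$)
$s{\left(r,f \right)} = \frac{1}{3}$ ($s{\left(r,f \right)} = \frac{1}{3 + 0} = \frac{1}{3}$)
$Q{\left(P,K \right)} = \frac{4 P}{3}$ ($Q{\left(P,K \right)} = \frac{P}{3} + P = \frac{4 P}{3}$)
$231 Q{\left(18,-7 \right)} + J = 231 \cdot \frac{4}{3} \cdot 18 + 360 = 231 \cdot 24 + 360 = 5544 + 360 = 5904$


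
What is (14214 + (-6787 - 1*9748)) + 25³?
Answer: 13304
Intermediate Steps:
(14214 + (-6787 - 1*9748)) + 25³ = (14214 + (-6787 - 9748)) + 15625 = (14214 - 16535) + 15625 = -2321 + 15625 = 13304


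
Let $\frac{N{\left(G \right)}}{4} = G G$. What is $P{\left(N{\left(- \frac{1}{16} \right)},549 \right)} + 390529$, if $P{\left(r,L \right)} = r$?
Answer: $\frac{24993857}{64} \approx 3.9053 \cdot 10^{5}$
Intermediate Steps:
$N{\left(G \right)} = 4 G^{2}$ ($N{\left(G \right)} = 4 G G = 4 G^{2}$)
$P{\left(N{\left(- \frac{1}{16} \right)},549 \right)} + 390529 = 4 \left(- \frac{1}{16}\right)^{2} + 390529 = 4 \cdot \frac{1}{256} + 390529 = \frac{1}{64} + 390529 = \frac{24993857}{64}$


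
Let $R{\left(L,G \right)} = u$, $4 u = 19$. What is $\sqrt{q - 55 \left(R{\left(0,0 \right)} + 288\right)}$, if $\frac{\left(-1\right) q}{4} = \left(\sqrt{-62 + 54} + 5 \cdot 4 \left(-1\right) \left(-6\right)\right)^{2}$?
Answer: $\frac{\sqrt{-294677 - 7680 i \sqrt{2}}}{2} \approx 5.0011 - 271.47 i$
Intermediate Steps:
$u = \frac{19}{4}$ ($u = \frac{1}{4} \cdot 19 = \frac{19}{4} \approx 4.75$)
$R{\left(L,G \right)} = \frac{19}{4}$
$q = - 4 \left(120 + 2 i \sqrt{2}\right)^{2}$ ($q = - 4 \left(\sqrt{-62 + 54} + 5 \cdot 4 \left(-1\right) \left(-6\right)\right)^{2} = - 4 \left(\sqrt{-8} + 20 \left(-1\right) \left(-6\right)\right)^{2} = - 4 \left(2 i \sqrt{2} - -120\right)^{2} = - 4 \left(2 i \sqrt{2} + 120\right)^{2} = - 4 \left(120 + 2 i \sqrt{2}\right)^{2} \approx -57568.0 - 2715.3 i$)
$\sqrt{q - 55 \left(R{\left(0,0 \right)} + 288\right)} = \sqrt{\left(-57568 - 1920 i \sqrt{2}\right) - 55 \left(\frac{19}{4} + 288\right)} = \sqrt{\left(-57568 - 1920 i \sqrt{2}\right) - \frac{64405}{4}} = \sqrt{- \frac{294677}{4} - 1920 i \sqrt{2}}$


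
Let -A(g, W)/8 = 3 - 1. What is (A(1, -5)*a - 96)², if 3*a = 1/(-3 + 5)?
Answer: 87616/9 ≈ 9735.1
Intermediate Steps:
A(g, W) = -16 (A(g, W) = -8*(3 - 1) = -8*2 = -16)
a = ⅙ (a = 1/(3*(-3 + 5)) = (⅓)/2 = (⅓)*(½) = ⅙ ≈ 0.16667)
(A(1, -5)*a - 96)² = (-16*⅙ - 96)² = (-8/3 - 96)² = (-296/3)² = 87616/9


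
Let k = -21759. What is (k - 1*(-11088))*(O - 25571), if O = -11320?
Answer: 393663861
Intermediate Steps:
(k - 1*(-11088))*(O - 25571) = (-21759 - 1*(-11088))*(-11320 - 25571) = (-21759 + 11088)*(-36891) = -10671*(-36891) = 393663861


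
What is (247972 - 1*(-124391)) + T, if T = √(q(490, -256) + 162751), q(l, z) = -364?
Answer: 372363 + 3*√18043 ≈ 3.7277e+5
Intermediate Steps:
T = 3*√18043 (T = √(-364 + 162751) = √162387 = 3*√18043 ≈ 402.97)
(247972 - 1*(-124391)) + T = (247972 - 1*(-124391)) + 3*√18043 = (247972 + 124391) + 3*√18043 = 372363 + 3*√18043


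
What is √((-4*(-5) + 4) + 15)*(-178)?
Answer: -178*√39 ≈ -1111.6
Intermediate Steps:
√((-4*(-5) + 4) + 15)*(-178) = √((20 + 4) + 15)*(-178) = √(24 + 15)*(-178) = √39*(-178) = -178*√39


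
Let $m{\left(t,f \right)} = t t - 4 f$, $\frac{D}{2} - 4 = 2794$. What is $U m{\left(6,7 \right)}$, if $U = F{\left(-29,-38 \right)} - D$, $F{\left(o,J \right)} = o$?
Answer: $-45000$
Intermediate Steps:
$D = 5596$ ($D = 8 + 2 \cdot 2794 = 8 + 5588 = 5596$)
$m{\left(t,f \right)} = t^{2} - 4 f$
$U = -5625$ ($U = -29 - 5596 = -5625$)
$U m{\left(6,7 \right)} = - 5625 \left(6^{2} - 28\right) = - 5625 \left(36 - 28\right) = \left(-5625\right) 8 = -45000$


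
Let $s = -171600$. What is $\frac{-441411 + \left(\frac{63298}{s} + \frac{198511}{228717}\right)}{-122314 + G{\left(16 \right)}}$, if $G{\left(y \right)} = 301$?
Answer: $\frac{2887401246521711}{798124393380600} \approx 3.6177$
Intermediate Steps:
$\frac{-441411 + \left(\frac{63298}{s} + \frac{198511}{228717}\right)}{-122314 + G{\left(16 \right)}} = \frac{-441411 + \left(\frac{63298}{-171600} + \frac{198511}{228717}\right)}{-122314 + 301} = \frac{-441411 + \left(63298 \left(- \frac{1}{171600}\right) + 198511 \cdot \frac{1}{228717}\right)}{-122013} = \left(-441411 + \left(- \frac{31649}{85800} + \frac{198511}{228717}\right)\right) \left(- \frac{1}{122013}\right) = \left(-441411 + \frac{3264526489}{6541306200}\right) \left(- \frac{1}{122013}\right) = \left(- \frac{2887401246521711}{6541306200}\right) \left(- \frac{1}{122013}\right) = \frac{2887401246521711}{798124393380600}$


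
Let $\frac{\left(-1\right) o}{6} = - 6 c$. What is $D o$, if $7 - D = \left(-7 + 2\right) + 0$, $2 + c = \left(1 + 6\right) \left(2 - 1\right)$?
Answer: $2160$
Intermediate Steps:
$c = 5$ ($c = -2 + \left(1 + 6\right) \left(2 - 1\right) = -2 + 7 \cdot 1 = -2 + 7 = 5$)
$o = 180$ ($o = - 6 \left(\left(-6\right) 5\right) = \left(-6\right) \left(-30\right) = 180$)
$D = 12$ ($D = 7 - \left(\left(-7 + 2\right) + 0\right) = 7 - \left(-5 + 0\right) = 7 - -5 = 7 + 5 = 12$)
$D o = 12 \cdot 180 = 2160$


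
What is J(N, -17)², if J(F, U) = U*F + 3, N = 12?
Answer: 40401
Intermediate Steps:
J(F, U) = 3 + F*U (J(F, U) = F*U + 3 = 3 + F*U)
J(N, -17)² = (3 + 12*(-17))² = (3 - 204)² = (-201)² = 40401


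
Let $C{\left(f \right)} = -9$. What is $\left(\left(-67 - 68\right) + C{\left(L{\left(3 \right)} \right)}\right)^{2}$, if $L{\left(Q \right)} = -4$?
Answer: $20736$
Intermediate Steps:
$\left(\left(-67 - 68\right) + C{\left(L{\left(3 \right)} \right)}\right)^{2} = \left(\left(-67 - 68\right) - 9\right)^{2} = \left(-135 - 9\right)^{2} = \left(-144\right)^{2} = 20736$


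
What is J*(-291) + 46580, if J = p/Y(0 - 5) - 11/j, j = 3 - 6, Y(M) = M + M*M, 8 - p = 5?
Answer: 909387/20 ≈ 45469.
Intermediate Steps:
p = 3 (p = 8 - 1*5 = 8 - 5 = 3)
Y(M) = M + M**2
j = -3
J = 229/60 (J = 3/(((0 - 5)*(1 + (0 - 5)))) - 11/(-3) = 3/((-5*(1 - 5))) - 11*(-1/3) = 3/((-5*(-4))) + 11/3 = 3/20 + 11/3 = 229/60 ≈ 3.8167)
J*(-291) + 46580 = (229/60)*(-291) + 46580 = -22213/20 + 46580 = 909387/20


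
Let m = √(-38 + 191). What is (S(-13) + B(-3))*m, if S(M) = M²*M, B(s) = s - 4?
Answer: -6612*√17 ≈ -27262.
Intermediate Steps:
B(s) = -4 + s
S(M) = M³
m = 3*√17 (m = √153 = 3*√17 ≈ 12.369)
(S(-13) + B(-3))*m = ((-13)³ + (-4 - 3))*(3*√17) = (-2197 - 7)*(3*√17) = -6612*√17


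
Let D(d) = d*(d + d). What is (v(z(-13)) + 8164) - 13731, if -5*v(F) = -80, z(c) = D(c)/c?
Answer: -5551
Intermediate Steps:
D(d) = 2*d**2 (D(d) = d*(2*d) = 2*d**2)
z(c) = 2*c (z(c) = (2*c**2)/c = 2*c)
v(F) = 16 (v(F) = -1/5*(-80) = 16)
(v(z(-13)) + 8164) - 13731 = (16 + 8164) - 13731 = 8180 - 13731 = -5551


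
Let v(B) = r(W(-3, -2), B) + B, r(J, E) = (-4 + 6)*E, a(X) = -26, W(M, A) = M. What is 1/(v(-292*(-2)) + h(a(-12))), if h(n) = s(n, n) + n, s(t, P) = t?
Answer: 1/1700 ≈ 0.00058824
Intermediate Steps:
h(n) = 2*n (h(n) = n + n = 2*n)
r(J, E) = 2*E
v(B) = 3*B (v(B) = 2*B + B = 3*B)
1/(v(-292*(-2)) + h(a(-12))) = 1/(3*(-292*(-2)) + 2*(-26)) = 1/(3*584 - 52) = 1/(1752 - 52) = 1/1700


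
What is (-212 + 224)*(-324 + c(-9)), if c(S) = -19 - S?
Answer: -4008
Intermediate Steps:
(-212 + 224)*(-324 + c(-9)) = (-212 + 224)*(-324 + (-19 - 1*(-9))) = 12*(-324 + (-19 + 9)) = 12*(-324 - 10) = 12*(-334) = -4008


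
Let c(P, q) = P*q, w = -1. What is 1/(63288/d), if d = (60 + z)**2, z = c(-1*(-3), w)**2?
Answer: 529/7032 ≈ 0.075227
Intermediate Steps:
z = 9 (z = (-1*(-3)*(-1))**2 = (3*(-1))**2 = (-3)**2 = 9)
d = 4761 (d = (60 + 9)**2 = 69**2 = 4761)
1/(63288/d) = 1/(63288/4761) = 1/(63288*(1/4761)) = 1/(7032/529) = 529/7032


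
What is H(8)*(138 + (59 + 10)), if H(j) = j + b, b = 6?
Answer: 2898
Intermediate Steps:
H(j) = 6 + j (H(j) = j + 6 = 6 + j)
H(8)*(138 + (59 + 10)) = (6 + 8)*(138 + (59 + 10)) = 14*(138 + 69) = 14*207 = 2898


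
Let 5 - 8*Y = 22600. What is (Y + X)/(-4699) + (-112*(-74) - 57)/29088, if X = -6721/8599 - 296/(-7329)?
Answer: 2538832564891253/2871380339954784 ≈ 0.88419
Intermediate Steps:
Y = -22595/8 (Y = 5/8 - ⅛*22600 = 5/8 - 2825 = -22595/8 ≈ -2824.4)
X = -46712905/63022071 (X = -6721*1/8599 - 296*(-1/7329) = -6721/8599 + 296/7329 = -46712905/63022071 ≈ -0.74121)
(Y + X)/(-4699) + (-112*(-74) - 57)/29088 = (-22595/8 - 46712905/63022071)/(-4699) + (-112*(-74) - 57)/29088 = -1424357397485/504176568*(-1/4699) + (8288 - 57)*(1/29088) = 1424357397485/2369125693032 + 8231*(1/29088) = 1424357397485/2369125693032 + 8231/29088 = 2538832564891253/2871380339954784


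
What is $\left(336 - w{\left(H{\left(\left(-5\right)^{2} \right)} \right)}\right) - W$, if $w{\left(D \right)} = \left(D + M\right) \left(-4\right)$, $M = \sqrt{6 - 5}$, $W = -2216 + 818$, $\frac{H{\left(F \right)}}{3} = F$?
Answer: $2038$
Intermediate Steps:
$H{\left(F \right)} = 3 F$
$W = -1398$
$M = 1$ ($M = \sqrt{1} = 1$)
$w{\left(D \right)} = -4 - 4 D$ ($w{\left(D \right)} = \left(D + 1\right) \left(-4\right) = \left(1 + D\right) \left(-4\right) = -4 - 4 D$)
$\left(336 - w{\left(H{\left(\left(-5\right)^{2} \right)} \right)}\right) - W = \left(336 - \left(-4 - 4 \cdot 3 \left(-5\right)^{2}\right)\right) - -1398 = \left(336 - \left(-4 - 4 \cdot 3 \cdot 25\right)\right) + 1398 = \left(336 - \left(-4 - 300\right)\right) + 1398 = \left(336 - -304\right) + 1398 = \left(336 + 304\right) + 1398 = 640 + 1398 = 2038$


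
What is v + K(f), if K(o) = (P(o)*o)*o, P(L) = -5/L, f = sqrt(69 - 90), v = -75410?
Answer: -75410 - 5*I*sqrt(21) ≈ -75410.0 - 22.913*I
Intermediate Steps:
f = I*sqrt(21) (f = sqrt(-21) = I*sqrt(21) ≈ 4.5826*I)
K(o) = -5*o (K(o) = ((-5/o)*o)*o = -5*o)
v + K(f) = -75410 - 5*I*sqrt(21)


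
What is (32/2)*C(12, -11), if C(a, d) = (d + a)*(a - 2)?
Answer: 160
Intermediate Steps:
C(a, d) = (-2 + a)*(a + d) (C(a, d) = (a + d)*(-2 + a) = (-2 + a)*(a + d))
(32/2)*C(12, -11) = (32/2)*(12**2 - 2*12 - 2*(-11) + 12*(-11)) = (32*(1/2))*(144 - 24 + 22 - 132) = 16*10 = 160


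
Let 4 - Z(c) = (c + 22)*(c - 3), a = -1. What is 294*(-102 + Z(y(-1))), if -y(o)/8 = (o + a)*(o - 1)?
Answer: -131712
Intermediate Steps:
y(o) = -8*(-1 + o)² (y(o) = -8*(o - 1)*(o - 1) = -8*(-1 + o)*(-1 + o) = -8*(-1 + o)²)
Z(c) = 4 - (-3 + c)*(22 + c) (Z(c) = 4 - (c + 22)*(c - 3) = 4 - (22 + c)*(-3 + c) = 4 - (-3 + c)*(22 + c))
294*(-102 + Z(y(-1))) = 294*(-102 + (70 - (-8 - 8*(-1)² + 16*(-1))² - 19*(-8 - 8*(-1)² + 16*(-1)))) = 294*(-102 + (70 - (-8 - 8*1 - 16)² - 19*(-8 - 8*1 - 16))) = 294*(-102 + (70 - (-8 - 8 - 16)² - 19*(-8 - 8 - 16))) = 294*(-102 + (70 - 1*(-32)² - 19*(-32))) = 294*(-102 + (70 - 1*1024 + 608)) = 294*(-102 + (70 - 1024 + 608)) = 294*(-102 - 346) = 294*(-448) = -131712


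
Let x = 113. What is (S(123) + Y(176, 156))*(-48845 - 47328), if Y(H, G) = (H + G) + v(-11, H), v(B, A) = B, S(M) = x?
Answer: -41739082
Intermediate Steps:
S(M) = 113
Y(H, G) = -11 + G + H (Y(H, G) = (H + G) - 11 = (G + H) - 11 = -11 + G + H)
(S(123) + Y(176, 156))*(-48845 - 47328) = (113 + (-11 + 156 + 176))*(-48845 - 47328) = (113 + 321)*(-96173) = 434*(-96173) = -41739082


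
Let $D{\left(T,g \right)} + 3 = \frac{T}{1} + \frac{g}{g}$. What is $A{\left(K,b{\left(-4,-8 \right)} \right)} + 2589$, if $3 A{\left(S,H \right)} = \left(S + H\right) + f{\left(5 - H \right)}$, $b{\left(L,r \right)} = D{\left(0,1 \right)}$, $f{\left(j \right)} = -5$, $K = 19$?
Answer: $2593$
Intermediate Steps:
$D{\left(T,g \right)} = -2 + T$ ($D{\left(T,g \right)} = -3 + \left(\frac{T}{1} + \frac{g}{g}\right) = -3 + \left(T 1 + 1\right) = -3 + \left(T + 1\right) = -3 + \left(1 + T\right) = -2 + T$)
$b{\left(L,r \right)} = -2$ ($b{\left(L,r \right)} = -2 + 0 = -2$)
$A{\left(S,H \right)} = - \frac{5}{3} + \frac{H}{3} + \frac{S}{3}$ ($A{\left(S,H \right)} = \frac{\left(S + H\right) - 5}{3} = \frac{\left(H + S\right) - 5}{3} = \frac{-5 + H + S}{3} = - \frac{5}{3} + \frac{H}{3} + \frac{S}{3}$)
$A{\left(K,b{\left(-4,-8 \right)} \right)} + 2589 = \left(- \frac{5}{3} + \frac{1}{3} \left(-2\right) + \frac{1}{3} \cdot 19\right) + 2589 = \left(- \frac{5}{3} - \frac{2}{3} + \frac{19}{3}\right) + 2589 = 4 + 2589 = 2593$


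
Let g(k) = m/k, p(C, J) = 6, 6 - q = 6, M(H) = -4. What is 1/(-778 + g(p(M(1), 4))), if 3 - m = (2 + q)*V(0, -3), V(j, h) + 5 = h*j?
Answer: -6/4655 ≈ -0.0012889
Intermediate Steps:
V(j, h) = -5 + h*j
q = 0 (q = 6 - 1*6 = 6 - 6 = 0)
m = 13 (m = 3 - (2 + 0)*(-5 - 3*0) = 3 - 2*(-5 + 0) = 3 - 2*(-5) = 3 - 1*(-10) = 3 + 10 = 13)
g(k) = 13/k
1/(-778 + g(p(M(1), 4))) = 1/(-778 + 13/6) = 1/(-4655/6) = -6/4655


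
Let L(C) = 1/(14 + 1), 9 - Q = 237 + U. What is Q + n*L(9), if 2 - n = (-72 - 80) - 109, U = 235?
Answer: -6682/15 ≈ -445.47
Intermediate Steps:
Q = -463 (Q = 9 - (237 + 235) = 9 - 1*472 = 9 - 472 = -463)
L(C) = 1/15
n = 263 (n = 2 - ((-72 - 80) - 109) = 2 - (-152 - 109) = 2 - 1*(-261) = 2 + 261 = 263)
Q + n*L(9) = -463 + 263*(1/15) = -463 + 263/15 = -6682/15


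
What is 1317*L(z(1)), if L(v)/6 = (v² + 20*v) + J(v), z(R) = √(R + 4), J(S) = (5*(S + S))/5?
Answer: 39510 + 173844*√5 ≈ 4.2824e+5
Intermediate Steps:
J(S) = 2*S (J(S) = (5*(2*S))*(⅕) = (10*S)*(⅕) = 2*S)
z(R) = √(4 + R)
L(v) = 6*v² + 132*v (L(v) = 6*((v² + 20*v) + 2*v) = 6*(v² + 22*v) = 6*v² + 132*v)
1317*L(z(1)) = 1317*(6*√(4 + 1)*(22 + √(4 + 1))) = 1317*(6*√5*(22 + √5)) = 7902*√5*(22 + √5)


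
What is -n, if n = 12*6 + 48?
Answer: -120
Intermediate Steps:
n = 120 (n = 72 + 48 = 120)
-n = -1*120 = -120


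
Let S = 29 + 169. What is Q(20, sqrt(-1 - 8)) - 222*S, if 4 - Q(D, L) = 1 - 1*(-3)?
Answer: -43956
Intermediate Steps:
Q(D, L) = 0 (Q(D, L) = 4 - (1 - 1*(-3)) = 4 - (1 + 3) = 4 - 1*4 = 4 - 4 = 0)
S = 198
Q(20, sqrt(-1 - 8)) - 222*S = 0 - 222*198 = 0 - 43956 = -43956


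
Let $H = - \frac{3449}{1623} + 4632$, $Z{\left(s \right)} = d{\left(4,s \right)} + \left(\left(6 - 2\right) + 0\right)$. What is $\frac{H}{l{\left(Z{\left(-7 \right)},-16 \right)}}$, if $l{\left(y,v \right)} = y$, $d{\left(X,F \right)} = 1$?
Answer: $\frac{7514287}{8115} \approx 925.97$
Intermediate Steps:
$Z{\left(s \right)} = 5$ ($Z{\left(s \right)} = 1 + \left(\left(6 - 2\right) + 0\right) = 1 + \left(4 + 0\right) = 1 + 4 = 5$)
$H = \frac{7514287}{1623}$ ($H = \left(-3449\right) \frac{1}{1623} + 4632 = - \frac{3449}{1623} + 4632 = \frac{7514287}{1623} \approx 4629.9$)
$\frac{H}{l{\left(Z{\left(-7 \right)},-16 \right)}} = \frac{7514287}{1623 \cdot 5} = \frac{7514287}{1623} \cdot \frac{1}{5} = \frac{7514287}{8115}$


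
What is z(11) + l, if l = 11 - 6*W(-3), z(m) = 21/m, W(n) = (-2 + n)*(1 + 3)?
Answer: 1462/11 ≈ 132.91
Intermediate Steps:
W(n) = -8 + 4*n (W(n) = (-2 + n)*4 = -8 + 4*n)
l = 131 (l = 11 - 6*(-8 + 4*(-3)) = 11 - 6*(-8 - 12) = 11 - 6*(-20) = 11 + 120 = 131)
z(11) + l = 21/11 + 131 = 1462/11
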